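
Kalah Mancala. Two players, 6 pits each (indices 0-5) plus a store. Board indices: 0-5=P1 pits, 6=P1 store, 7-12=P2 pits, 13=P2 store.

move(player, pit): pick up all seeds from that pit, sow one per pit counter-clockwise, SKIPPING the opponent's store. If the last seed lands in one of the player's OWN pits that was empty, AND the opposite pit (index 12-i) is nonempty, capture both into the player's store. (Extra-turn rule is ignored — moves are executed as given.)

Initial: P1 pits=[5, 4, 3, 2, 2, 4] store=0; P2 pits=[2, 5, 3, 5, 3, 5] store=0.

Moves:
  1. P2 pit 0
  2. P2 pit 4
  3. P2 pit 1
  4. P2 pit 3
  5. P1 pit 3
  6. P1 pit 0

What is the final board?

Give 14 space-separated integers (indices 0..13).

Answer: 0 6 5 1 4 6 1 1 1 5 0 2 8 3

Derivation:
Move 1: P2 pit0 -> P1=[5,4,3,2,2,4](0) P2=[0,6,4,5,3,5](0)
Move 2: P2 pit4 -> P1=[6,4,3,2,2,4](0) P2=[0,6,4,5,0,6](1)
Move 3: P2 pit1 -> P1=[7,4,3,2,2,4](0) P2=[0,0,5,6,1,7](2)
Move 4: P2 pit3 -> P1=[8,5,4,2,2,4](0) P2=[0,0,5,0,2,8](3)
Move 5: P1 pit3 -> P1=[8,5,4,0,3,5](0) P2=[0,0,5,0,2,8](3)
Move 6: P1 pit0 -> P1=[0,6,5,1,4,6](1) P2=[1,1,5,0,2,8](3)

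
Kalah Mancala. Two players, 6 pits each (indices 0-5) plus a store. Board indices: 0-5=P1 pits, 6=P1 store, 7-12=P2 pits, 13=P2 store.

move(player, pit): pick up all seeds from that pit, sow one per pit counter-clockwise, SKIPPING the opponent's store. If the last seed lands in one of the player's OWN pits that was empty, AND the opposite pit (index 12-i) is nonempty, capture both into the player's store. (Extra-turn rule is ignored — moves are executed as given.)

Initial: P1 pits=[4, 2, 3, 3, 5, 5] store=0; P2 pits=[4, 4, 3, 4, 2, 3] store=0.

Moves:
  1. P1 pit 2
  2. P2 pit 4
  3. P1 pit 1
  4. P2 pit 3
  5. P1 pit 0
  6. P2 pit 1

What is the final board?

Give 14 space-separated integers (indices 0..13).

Answer: 0 1 2 6 7 7 0 4 0 4 1 2 6 2

Derivation:
Move 1: P1 pit2 -> P1=[4,2,0,4,6,6](0) P2=[4,4,3,4,2,3](0)
Move 2: P2 pit4 -> P1=[4,2,0,4,6,6](0) P2=[4,4,3,4,0,4](1)
Move 3: P1 pit1 -> P1=[4,0,1,5,6,6](0) P2=[4,4,3,4,0,4](1)
Move 4: P2 pit3 -> P1=[5,0,1,5,6,6](0) P2=[4,4,3,0,1,5](2)
Move 5: P1 pit0 -> P1=[0,1,2,6,7,7](0) P2=[4,4,3,0,1,5](2)
Move 6: P2 pit1 -> P1=[0,1,2,6,7,7](0) P2=[4,0,4,1,2,6](2)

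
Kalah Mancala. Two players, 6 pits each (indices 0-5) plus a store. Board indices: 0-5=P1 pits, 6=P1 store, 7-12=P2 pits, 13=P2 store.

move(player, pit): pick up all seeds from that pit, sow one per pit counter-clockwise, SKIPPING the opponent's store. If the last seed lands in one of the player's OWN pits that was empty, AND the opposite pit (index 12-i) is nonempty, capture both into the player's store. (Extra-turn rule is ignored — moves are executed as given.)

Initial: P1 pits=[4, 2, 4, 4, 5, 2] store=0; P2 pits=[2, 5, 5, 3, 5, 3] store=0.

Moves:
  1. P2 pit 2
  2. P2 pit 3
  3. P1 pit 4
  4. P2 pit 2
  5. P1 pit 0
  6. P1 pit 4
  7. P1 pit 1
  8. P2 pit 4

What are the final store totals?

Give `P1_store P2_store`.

Move 1: P2 pit2 -> P1=[5,2,4,4,5,2](0) P2=[2,5,0,4,6,4](1)
Move 2: P2 pit3 -> P1=[6,2,4,4,5,2](0) P2=[2,5,0,0,7,5](2)
Move 3: P1 pit4 -> P1=[6,2,4,4,0,3](1) P2=[3,6,1,0,7,5](2)
Move 4: P2 pit2 -> P1=[6,2,0,4,0,3](1) P2=[3,6,0,0,7,5](7)
Move 5: P1 pit0 -> P1=[0,3,1,5,1,4](2) P2=[3,6,0,0,7,5](7)
Move 6: P1 pit4 -> P1=[0,3,1,5,0,5](2) P2=[3,6,0,0,7,5](7)
Move 7: P1 pit1 -> P1=[0,0,2,6,0,5](9) P2=[3,0,0,0,7,5](7)
Move 8: P2 pit4 -> P1=[1,1,3,7,1,5](9) P2=[3,0,0,0,0,6](8)

Answer: 9 8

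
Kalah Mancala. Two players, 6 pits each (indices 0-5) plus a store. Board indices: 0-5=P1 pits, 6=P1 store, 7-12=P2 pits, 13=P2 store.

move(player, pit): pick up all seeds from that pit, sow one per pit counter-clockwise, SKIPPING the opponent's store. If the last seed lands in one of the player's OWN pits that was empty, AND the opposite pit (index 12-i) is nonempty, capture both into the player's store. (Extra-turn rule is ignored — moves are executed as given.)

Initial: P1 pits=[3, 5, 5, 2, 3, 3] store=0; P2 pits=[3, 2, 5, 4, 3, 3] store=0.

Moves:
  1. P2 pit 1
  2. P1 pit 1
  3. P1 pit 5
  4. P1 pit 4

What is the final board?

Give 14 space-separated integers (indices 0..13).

Move 1: P2 pit1 -> P1=[3,5,5,2,3,3](0) P2=[3,0,6,5,3,3](0)
Move 2: P1 pit1 -> P1=[3,0,6,3,4,4](1) P2=[3,0,6,5,3,3](0)
Move 3: P1 pit5 -> P1=[3,0,6,3,4,0](2) P2=[4,1,7,5,3,3](0)
Move 4: P1 pit4 -> P1=[3,0,6,3,0,1](3) P2=[5,2,7,5,3,3](0)

Answer: 3 0 6 3 0 1 3 5 2 7 5 3 3 0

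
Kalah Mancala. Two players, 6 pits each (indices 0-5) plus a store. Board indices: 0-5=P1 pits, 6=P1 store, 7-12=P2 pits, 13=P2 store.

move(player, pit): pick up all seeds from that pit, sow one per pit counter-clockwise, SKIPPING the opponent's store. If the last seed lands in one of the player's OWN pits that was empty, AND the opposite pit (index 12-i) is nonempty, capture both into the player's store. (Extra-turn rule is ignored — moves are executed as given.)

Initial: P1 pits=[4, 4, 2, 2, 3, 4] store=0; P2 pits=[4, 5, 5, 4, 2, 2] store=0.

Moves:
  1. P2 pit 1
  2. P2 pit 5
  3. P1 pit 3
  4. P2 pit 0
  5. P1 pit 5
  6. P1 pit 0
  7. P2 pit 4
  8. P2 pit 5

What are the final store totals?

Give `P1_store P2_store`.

Move 1: P2 pit1 -> P1=[4,4,2,2,3,4](0) P2=[4,0,6,5,3,3](1)
Move 2: P2 pit5 -> P1=[5,5,2,2,3,4](0) P2=[4,0,6,5,3,0](2)
Move 3: P1 pit3 -> P1=[5,5,2,0,4,5](0) P2=[4,0,6,5,3,0](2)
Move 4: P2 pit0 -> P1=[5,5,2,0,4,5](0) P2=[0,1,7,6,4,0](2)
Move 5: P1 pit5 -> P1=[5,5,2,0,4,0](1) P2=[1,2,8,7,4,0](2)
Move 6: P1 pit0 -> P1=[0,6,3,1,5,0](3) P2=[0,2,8,7,4,0](2)
Move 7: P2 pit4 -> P1=[1,7,3,1,5,0](3) P2=[0,2,8,7,0,1](3)
Move 8: P2 pit5 -> P1=[1,7,3,1,5,0](3) P2=[0,2,8,7,0,0](4)

Answer: 3 4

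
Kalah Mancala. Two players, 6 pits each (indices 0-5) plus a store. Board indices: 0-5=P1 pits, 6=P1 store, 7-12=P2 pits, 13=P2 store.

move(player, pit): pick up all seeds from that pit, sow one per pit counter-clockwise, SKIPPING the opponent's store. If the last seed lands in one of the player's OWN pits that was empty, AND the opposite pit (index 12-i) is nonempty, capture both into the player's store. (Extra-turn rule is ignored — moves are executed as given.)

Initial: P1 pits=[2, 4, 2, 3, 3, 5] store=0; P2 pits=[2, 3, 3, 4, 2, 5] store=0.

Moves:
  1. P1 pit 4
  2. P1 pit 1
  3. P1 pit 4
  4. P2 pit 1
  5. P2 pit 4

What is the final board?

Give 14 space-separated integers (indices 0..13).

Move 1: P1 pit4 -> P1=[2,4,2,3,0,6](1) P2=[3,3,3,4,2,5](0)
Move 2: P1 pit1 -> P1=[2,0,3,4,1,7](1) P2=[3,3,3,4,2,5](0)
Move 3: P1 pit4 -> P1=[2,0,3,4,0,8](1) P2=[3,3,3,4,2,5](0)
Move 4: P2 pit1 -> P1=[2,0,3,4,0,8](1) P2=[3,0,4,5,3,5](0)
Move 5: P2 pit4 -> P1=[3,0,3,4,0,8](1) P2=[3,0,4,5,0,6](1)

Answer: 3 0 3 4 0 8 1 3 0 4 5 0 6 1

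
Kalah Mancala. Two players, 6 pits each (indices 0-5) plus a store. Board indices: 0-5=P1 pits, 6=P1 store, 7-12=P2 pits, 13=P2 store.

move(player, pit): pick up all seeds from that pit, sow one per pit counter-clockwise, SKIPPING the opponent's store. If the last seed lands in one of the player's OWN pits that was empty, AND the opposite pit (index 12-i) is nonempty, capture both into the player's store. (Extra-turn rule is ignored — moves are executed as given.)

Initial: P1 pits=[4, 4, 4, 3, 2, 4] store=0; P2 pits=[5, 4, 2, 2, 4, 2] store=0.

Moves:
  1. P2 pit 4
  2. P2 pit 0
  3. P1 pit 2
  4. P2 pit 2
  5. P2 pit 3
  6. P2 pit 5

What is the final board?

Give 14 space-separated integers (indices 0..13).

Answer: 7 6 1 5 4 5 1 0 5 0 0 3 0 3

Derivation:
Move 1: P2 pit4 -> P1=[5,5,4,3,2,4](0) P2=[5,4,2,2,0,3](1)
Move 2: P2 pit0 -> P1=[5,5,4,3,2,4](0) P2=[0,5,3,3,1,4](1)
Move 3: P1 pit2 -> P1=[5,5,0,4,3,5](1) P2=[0,5,3,3,1,4](1)
Move 4: P2 pit2 -> P1=[5,5,0,4,3,5](1) P2=[0,5,0,4,2,5](1)
Move 5: P2 pit3 -> P1=[6,5,0,4,3,5](1) P2=[0,5,0,0,3,6](2)
Move 6: P2 pit5 -> P1=[7,6,1,5,4,5](1) P2=[0,5,0,0,3,0](3)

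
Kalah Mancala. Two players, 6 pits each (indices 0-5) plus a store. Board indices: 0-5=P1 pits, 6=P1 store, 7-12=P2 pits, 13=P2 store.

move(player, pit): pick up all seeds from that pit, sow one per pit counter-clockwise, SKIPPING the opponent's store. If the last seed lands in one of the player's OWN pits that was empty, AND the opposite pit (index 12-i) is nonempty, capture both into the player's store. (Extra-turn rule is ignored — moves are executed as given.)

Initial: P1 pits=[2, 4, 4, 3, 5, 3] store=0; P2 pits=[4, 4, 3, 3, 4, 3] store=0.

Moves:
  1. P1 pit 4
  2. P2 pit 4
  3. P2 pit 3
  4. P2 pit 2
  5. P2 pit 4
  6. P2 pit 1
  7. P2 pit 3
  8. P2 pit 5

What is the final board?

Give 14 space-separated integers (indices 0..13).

Move 1: P1 pit4 -> P1=[2,4,4,3,0,4](1) P2=[5,5,4,3,4,3](0)
Move 2: P2 pit4 -> P1=[3,5,4,3,0,4](1) P2=[5,5,4,3,0,4](1)
Move 3: P2 pit3 -> P1=[3,5,4,3,0,4](1) P2=[5,5,4,0,1,5](2)
Move 4: P2 pit2 -> P1=[3,5,4,3,0,4](1) P2=[5,5,0,1,2,6](3)
Move 5: P2 pit4 -> P1=[3,5,4,3,0,4](1) P2=[5,5,0,1,0,7](4)
Move 6: P2 pit1 -> P1=[3,5,4,3,0,4](1) P2=[5,0,1,2,1,8](5)
Move 7: P2 pit3 -> P1=[3,5,4,3,0,4](1) P2=[5,0,1,0,2,9](5)
Move 8: P2 pit5 -> P1=[4,6,5,4,0,5](1) P2=[6,0,1,0,2,0](8)

Answer: 4 6 5 4 0 5 1 6 0 1 0 2 0 8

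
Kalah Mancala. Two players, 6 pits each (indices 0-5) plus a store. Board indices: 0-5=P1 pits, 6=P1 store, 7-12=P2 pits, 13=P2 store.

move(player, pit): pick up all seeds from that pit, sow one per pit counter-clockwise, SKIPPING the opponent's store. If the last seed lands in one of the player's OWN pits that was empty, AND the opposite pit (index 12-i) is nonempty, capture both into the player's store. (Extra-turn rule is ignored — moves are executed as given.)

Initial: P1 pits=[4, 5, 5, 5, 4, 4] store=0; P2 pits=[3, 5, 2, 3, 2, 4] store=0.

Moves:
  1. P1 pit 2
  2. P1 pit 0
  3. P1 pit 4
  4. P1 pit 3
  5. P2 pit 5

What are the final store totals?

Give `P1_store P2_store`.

Answer: 3 1

Derivation:
Move 1: P1 pit2 -> P1=[4,5,0,6,5,5](1) P2=[4,5,2,3,2,4](0)
Move 2: P1 pit0 -> P1=[0,6,1,7,6,5](1) P2=[4,5,2,3,2,4](0)
Move 3: P1 pit4 -> P1=[0,6,1,7,0,6](2) P2=[5,6,3,4,2,4](0)
Move 4: P1 pit3 -> P1=[0,6,1,0,1,7](3) P2=[6,7,4,5,2,4](0)
Move 5: P2 pit5 -> P1=[1,7,2,0,1,7](3) P2=[6,7,4,5,2,0](1)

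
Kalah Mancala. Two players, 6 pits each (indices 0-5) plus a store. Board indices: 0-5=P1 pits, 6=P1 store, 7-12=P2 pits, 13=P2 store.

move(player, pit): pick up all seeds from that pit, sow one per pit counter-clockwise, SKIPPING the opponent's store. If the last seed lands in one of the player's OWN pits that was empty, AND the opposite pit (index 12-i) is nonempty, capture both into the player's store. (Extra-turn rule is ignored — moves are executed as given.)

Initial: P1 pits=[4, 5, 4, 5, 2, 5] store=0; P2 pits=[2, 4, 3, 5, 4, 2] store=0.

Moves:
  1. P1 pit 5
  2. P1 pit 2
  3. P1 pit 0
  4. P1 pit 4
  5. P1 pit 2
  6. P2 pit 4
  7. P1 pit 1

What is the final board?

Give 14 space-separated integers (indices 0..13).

Move 1: P1 pit5 -> P1=[4,5,4,5,2,0](1) P2=[3,5,4,6,4,2](0)
Move 2: P1 pit2 -> P1=[4,5,0,6,3,1](2) P2=[3,5,4,6,4,2](0)
Move 3: P1 pit0 -> P1=[0,6,1,7,4,1](2) P2=[3,5,4,6,4,2](0)
Move 4: P1 pit4 -> P1=[0,6,1,7,0,2](3) P2=[4,6,4,6,4,2](0)
Move 5: P1 pit2 -> P1=[0,6,0,8,0,2](3) P2=[4,6,4,6,4,2](0)
Move 6: P2 pit4 -> P1=[1,7,0,8,0,2](3) P2=[4,6,4,6,0,3](1)
Move 7: P1 pit1 -> P1=[1,0,1,9,1,3](4) P2=[5,7,4,6,0,3](1)

Answer: 1 0 1 9 1 3 4 5 7 4 6 0 3 1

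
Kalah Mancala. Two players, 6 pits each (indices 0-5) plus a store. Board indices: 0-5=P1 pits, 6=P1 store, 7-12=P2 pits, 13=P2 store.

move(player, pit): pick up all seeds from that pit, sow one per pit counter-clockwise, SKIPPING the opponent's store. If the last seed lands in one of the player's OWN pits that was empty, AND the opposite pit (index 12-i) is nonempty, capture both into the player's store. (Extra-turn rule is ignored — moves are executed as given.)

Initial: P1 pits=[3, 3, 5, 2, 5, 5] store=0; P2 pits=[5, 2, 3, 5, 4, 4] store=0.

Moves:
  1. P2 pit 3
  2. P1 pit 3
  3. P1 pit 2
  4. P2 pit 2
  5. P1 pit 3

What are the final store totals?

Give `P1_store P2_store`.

Move 1: P2 pit3 -> P1=[4,4,5,2,5,5](0) P2=[5,2,3,0,5,5](1)
Move 2: P1 pit3 -> P1=[4,4,5,0,6,6](0) P2=[5,2,3,0,5,5](1)
Move 3: P1 pit2 -> P1=[4,4,0,1,7,7](1) P2=[6,2,3,0,5,5](1)
Move 4: P2 pit2 -> P1=[4,4,0,1,7,7](1) P2=[6,2,0,1,6,6](1)
Move 5: P1 pit3 -> P1=[4,4,0,0,8,7](1) P2=[6,2,0,1,6,6](1)

Answer: 1 1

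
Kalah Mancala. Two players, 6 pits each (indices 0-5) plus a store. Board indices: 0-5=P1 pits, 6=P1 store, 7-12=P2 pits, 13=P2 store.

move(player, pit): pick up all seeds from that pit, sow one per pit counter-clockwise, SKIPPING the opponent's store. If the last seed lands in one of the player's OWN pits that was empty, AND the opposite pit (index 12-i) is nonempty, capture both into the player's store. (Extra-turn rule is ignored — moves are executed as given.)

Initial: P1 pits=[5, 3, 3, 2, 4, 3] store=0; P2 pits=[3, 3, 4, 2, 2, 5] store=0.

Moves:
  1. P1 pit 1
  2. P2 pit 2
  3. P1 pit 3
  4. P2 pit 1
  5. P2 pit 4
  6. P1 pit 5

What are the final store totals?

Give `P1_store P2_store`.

Answer: 2 2

Derivation:
Move 1: P1 pit1 -> P1=[5,0,4,3,5,3](0) P2=[3,3,4,2,2,5](0)
Move 2: P2 pit2 -> P1=[5,0,4,3,5,3](0) P2=[3,3,0,3,3,6](1)
Move 3: P1 pit3 -> P1=[5,0,4,0,6,4](1) P2=[3,3,0,3,3,6](1)
Move 4: P2 pit1 -> P1=[5,0,4,0,6,4](1) P2=[3,0,1,4,4,6](1)
Move 5: P2 pit4 -> P1=[6,1,4,0,6,4](1) P2=[3,0,1,4,0,7](2)
Move 6: P1 pit5 -> P1=[6,1,4,0,6,0](2) P2=[4,1,2,4,0,7](2)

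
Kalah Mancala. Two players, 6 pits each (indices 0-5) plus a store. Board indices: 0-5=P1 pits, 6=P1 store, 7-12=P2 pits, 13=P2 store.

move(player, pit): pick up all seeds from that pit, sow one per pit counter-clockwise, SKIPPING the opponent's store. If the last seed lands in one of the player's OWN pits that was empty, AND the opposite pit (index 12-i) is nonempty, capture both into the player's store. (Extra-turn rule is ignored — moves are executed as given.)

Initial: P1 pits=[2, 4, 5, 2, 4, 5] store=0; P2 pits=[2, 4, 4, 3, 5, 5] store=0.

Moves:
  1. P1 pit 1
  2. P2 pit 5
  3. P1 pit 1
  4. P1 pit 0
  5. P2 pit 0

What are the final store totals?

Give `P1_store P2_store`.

Answer: 0 1

Derivation:
Move 1: P1 pit1 -> P1=[2,0,6,3,5,6](0) P2=[2,4,4,3,5,5](0)
Move 2: P2 pit5 -> P1=[3,1,7,4,5,6](0) P2=[2,4,4,3,5,0](1)
Move 3: P1 pit1 -> P1=[3,0,8,4,5,6](0) P2=[2,4,4,3,5,0](1)
Move 4: P1 pit0 -> P1=[0,1,9,5,5,6](0) P2=[2,4,4,3,5,0](1)
Move 5: P2 pit0 -> P1=[0,1,9,5,5,6](0) P2=[0,5,5,3,5,0](1)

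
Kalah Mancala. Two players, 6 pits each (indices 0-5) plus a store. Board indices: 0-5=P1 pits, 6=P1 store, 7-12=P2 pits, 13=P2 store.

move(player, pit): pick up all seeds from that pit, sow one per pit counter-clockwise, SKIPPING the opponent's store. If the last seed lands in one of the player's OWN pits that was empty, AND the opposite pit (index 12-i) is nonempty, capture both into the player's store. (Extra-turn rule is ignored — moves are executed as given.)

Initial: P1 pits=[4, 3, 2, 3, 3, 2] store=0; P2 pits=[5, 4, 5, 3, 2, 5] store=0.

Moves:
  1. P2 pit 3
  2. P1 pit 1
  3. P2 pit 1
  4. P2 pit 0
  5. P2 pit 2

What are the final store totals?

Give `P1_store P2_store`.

Answer: 0 2

Derivation:
Move 1: P2 pit3 -> P1=[4,3,2,3,3,2](0) P2=[5,4,5,0,3,6](1)
Move 2: P1 pit1 -> P1=[4,0,3,4,4,2](0) P2=[5,4,5,0,3,6](1)
Move 3: P2 pit1 -> P1=[4,0,3,4,4,2](0) P2=[5,0,6,1,4,7](1)
Move 4: P2 pit0 -> P1=[4,0,3,4,4,2](0) P2=[0,1,7,2,5,8](1)
Move 5: P2 pit2 -> P1=[5,1,4,4,4,2](0) P2=[0,1,0,3,6,9](2)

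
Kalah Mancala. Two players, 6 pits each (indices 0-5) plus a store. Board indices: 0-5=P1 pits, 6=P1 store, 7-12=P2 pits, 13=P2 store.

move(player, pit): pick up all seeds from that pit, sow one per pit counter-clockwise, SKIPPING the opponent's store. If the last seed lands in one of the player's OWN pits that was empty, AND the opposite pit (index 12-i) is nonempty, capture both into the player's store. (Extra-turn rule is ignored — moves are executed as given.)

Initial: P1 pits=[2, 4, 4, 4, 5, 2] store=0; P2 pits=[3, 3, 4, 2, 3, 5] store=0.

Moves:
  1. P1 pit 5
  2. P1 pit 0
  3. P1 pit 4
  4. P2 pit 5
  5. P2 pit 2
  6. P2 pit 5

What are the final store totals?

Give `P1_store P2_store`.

Move 1: P1 pit5 -> P1=[2,4,4,4,5,0](1) P2=[4,3,4,2,3,5](0)
Move 2: P1 pit0 -> P1=[0,5,5,4,5,0](1) P2=[4,3,4,2,3,5](0)
Move 3: P1 pit4 -> P1=[0,5,5,4,0,1](2) P2=[5,4,5,2,3,5](0)
Move 4: P2 pit5 -> P1=[1,6,6,5,0,1](2) P2=[5,4,5,2,3,0](1)
Move 5: P2 pit2 -> P1=[2,6,6,5,0,1](2) P2=[5,4,0,3,4,1](2)
Move 6: P2 pit5 -> P1=[2,6,6,5,0,1](2) P2=[5,4,0,3,4,0](3)

Answer: 2 3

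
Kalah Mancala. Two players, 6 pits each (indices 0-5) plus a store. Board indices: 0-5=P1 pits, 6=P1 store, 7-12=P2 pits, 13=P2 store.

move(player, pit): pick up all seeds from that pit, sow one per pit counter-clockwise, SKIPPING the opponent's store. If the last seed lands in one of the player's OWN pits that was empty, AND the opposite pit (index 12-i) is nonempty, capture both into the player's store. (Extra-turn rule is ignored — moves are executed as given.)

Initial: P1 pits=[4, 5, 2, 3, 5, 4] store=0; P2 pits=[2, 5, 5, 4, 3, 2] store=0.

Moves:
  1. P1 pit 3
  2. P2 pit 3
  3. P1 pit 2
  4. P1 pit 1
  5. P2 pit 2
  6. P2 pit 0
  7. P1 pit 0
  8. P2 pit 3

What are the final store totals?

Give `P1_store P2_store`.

Move 1: P1 pit3 -> P1=[4,5,2,0,6,5](1) P2=[2,5,5,4,3,2](0)
Move 2: P2 pit3 -> P1=[5,5,2,0,6,5](1) P2=[2,5,5,0,4,3](1)
Move 3: P1 pit2 -> P1=[5,5,0,1,7,5](1) P2=[2,5,5,0,4,3](1)
Move 4: P1 pit1 -> P1=[5,0,1,2,8,6](2) P2=[2,5,5,0,4,3](1)
Move 5: P2 pit2 -> P1=[6,0,1,2,8,6](2) P2=[2,5,0,1,5,4](2)
Move 6: P2 pit0 -> P1=[6,0,1,0,8,6](2) P2=[0,6,0,1,5,4](5)
Move 7: P1 pit0 -> P1=[0,1,2,1,9,7](3) P2=[0,6,0,1,5,4](5)
Move 8: P2 pit3 -> P1=[0,1,2,1,9,7](3) P2=[0,6,0,0,6,4](5)

Answer: 3 5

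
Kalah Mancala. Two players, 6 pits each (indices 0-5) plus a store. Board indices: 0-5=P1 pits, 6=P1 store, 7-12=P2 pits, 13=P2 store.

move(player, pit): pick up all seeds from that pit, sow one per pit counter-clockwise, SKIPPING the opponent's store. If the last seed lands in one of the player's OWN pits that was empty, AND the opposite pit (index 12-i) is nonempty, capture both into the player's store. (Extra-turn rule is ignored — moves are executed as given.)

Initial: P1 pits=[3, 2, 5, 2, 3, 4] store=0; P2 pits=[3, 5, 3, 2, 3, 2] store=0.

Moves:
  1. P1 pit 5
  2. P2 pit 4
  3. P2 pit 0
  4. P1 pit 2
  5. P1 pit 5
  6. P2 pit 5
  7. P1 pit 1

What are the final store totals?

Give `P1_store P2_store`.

Move 1: P1 pit5 -> P1=[3,2,5,2,3,0](1) P2=[4,6,4,2,3,2](0)
Move 2: P2 pit4 -> P1=[4,2,5,2,3,0](1) P2=[4,6,4,2,0,3](1)
Move 3: P2 pit0 -> P1=[4,0,5,2,3,0](1) P2=[0,7,5,3,0,3](4)
Move 4: P1 pit2 -> P1=[4,0,0,3,4,1](2) P2=[1,7,5,3,0,3](4)
Move 5: P1 pit5 -> P1=[4,0,0,3,4,0](3) P2=[1,7,5,3,0,3](4)
Move 6: P2 pit5 -> P1=[5,1,0,3,4,0](3) P2=[1,7,5,3,0,0](5)
Move 7: P1 pit1 -> P1=[5,0,0,3,4,0](7) P2=[1,7,5,0,0,0](5)

Answer: 7 5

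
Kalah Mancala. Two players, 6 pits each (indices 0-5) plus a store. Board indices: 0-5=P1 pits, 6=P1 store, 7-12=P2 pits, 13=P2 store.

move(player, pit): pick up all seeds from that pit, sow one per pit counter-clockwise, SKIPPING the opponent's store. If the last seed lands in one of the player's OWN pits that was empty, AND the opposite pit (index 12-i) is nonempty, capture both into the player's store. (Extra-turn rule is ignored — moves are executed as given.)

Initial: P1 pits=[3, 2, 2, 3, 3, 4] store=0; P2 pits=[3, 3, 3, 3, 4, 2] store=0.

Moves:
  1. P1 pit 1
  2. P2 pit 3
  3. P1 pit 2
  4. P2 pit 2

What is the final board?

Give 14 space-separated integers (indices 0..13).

Answer: 3 0 0 5 4 5 0 3 3 0 1 6 4 1

Derivation:
Move 1: P1 pit1 -> P1=[3,0,3,4,3,4](0) P2=[3,3,3,3,4,2](0)
Move 2: P2 pit3 -> P1=[3,0,3,4,3,4](0) P2=[3,3,3,0,5,3](1)
Move 3: P1 pit2 -> P1=[3,0,0,5,4,5](0) P2=[3,3,3,0,5,3](1)
Move 4: P2 pit2 -> P1=[3,0,0,5,4,5](0) P2=[3,3,0,1,6,4](1)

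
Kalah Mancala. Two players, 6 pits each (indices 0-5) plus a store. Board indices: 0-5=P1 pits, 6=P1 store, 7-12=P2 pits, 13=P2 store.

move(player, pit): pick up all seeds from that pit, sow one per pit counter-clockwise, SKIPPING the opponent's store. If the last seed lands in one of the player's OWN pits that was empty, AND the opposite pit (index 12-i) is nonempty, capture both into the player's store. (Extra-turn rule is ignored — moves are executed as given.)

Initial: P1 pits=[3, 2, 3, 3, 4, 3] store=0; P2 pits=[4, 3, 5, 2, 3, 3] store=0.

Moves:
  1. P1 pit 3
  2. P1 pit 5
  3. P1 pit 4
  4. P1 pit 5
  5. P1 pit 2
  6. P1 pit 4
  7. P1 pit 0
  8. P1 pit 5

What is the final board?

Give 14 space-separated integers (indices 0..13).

Answer: 0 3 1 2 0 0 12 0 5 7 2 3 3 0

Derivation:
Move 1: P1 pit3 -> P1=[3,2,3,0,5,4](1) P2=[4,3,5,2,3,3](0)
Move 2: P1 pit5 -> P1=[3,2,3,0,5,0](2) P2=[5,4,6,2,3,3](0)
Move 3: P1 pit4 -> P1=[3,2,3,0,0,1](3) P2=[6,5,7,2,3,3](0)
Move 4: P1 pit5 -> P1=[3,2,3,0,0,0](4) P2=[6,5,7,2,3,3](0)
Move 5: P1 pit2 -> P1=[3,2,0,1,1,0](11) P2=[0,5,7,2,3,3](0)
Move 6: P1 pit4 -> P1=[3,2,0,1,0,1](11) P2=[0,5,7,2,3,3](0)
Move 7: P1 pit0 -> P1=[0,3,1,2,0,1](11) P2=[0,5,7,2,3,3](0)
Move 8: P1 pit5 -> P1=[0,3,1,2,0,0](12) P2=[0,5,7,2,3,3](0)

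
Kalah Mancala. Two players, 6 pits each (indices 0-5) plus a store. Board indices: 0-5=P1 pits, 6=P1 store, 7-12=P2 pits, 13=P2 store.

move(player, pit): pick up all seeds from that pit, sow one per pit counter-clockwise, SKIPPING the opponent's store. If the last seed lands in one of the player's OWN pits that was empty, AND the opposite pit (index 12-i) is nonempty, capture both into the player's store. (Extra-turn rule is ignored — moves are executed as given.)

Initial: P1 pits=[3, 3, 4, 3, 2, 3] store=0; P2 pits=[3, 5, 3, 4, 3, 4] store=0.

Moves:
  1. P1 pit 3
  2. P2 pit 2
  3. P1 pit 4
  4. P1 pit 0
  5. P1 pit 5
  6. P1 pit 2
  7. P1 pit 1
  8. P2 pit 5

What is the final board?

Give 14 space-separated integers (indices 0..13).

Move 1: P1 pit3 -> P1=[3,3,4,0,3,4](1) P2=[3,5,3,4,3,4](0)
Move 2: P2 pit2 -> P1=[3,3,4,0,3,4](1) P2=[3,5,0,5,4,5](0)
Move 3: P1 pit4 -> P1=[3,3,4,0,0,5](2) P2=[4,5,0,5,4,5](0)
Move 4: P1 pit0 -> P1=[0,4,5,1,0,5](2) P2=[4,5,0,5,4,5](0)
Move 5: P1 pit5 -> P1=[0,4,5,1,0,0](3) P2=[5,6,1,6,4,5](0)
Move 6: P1 pit2 -> P1=[0,4,0,2,1,1](4) P2=[6,6,1,6,4,5](0)
Move 7: P1 pit1 -> P1=[0,0,1,3,2,2](4) P2=[6,6,1,6,4,5](0)
Move 8: P2 pit5 -> P1=[1,1,2,4,2,2](4) P2=[6,6,1,6,4,0](1)

Answer: 1 1 2 4 2 2 4 6 6 1 6 4 0 1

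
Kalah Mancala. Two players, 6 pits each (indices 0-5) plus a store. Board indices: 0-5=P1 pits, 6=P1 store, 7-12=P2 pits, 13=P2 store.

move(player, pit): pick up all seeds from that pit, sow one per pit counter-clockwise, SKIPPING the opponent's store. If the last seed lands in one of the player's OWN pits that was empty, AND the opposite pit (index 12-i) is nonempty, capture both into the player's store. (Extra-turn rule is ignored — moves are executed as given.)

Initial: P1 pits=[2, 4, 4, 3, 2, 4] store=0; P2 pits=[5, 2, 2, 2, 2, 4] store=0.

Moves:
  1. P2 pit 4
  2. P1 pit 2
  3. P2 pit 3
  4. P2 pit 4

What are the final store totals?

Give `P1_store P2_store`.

Answer: 1 1

Derivation:
Move 1: P2 pit4 -> P1=[2,4,4,3,2,4](0) P2=[5,2,2,2,0,5](1)
Move 2: P1 pit2 -> P1=[2,4,0,4,3,5](1) P2=[5,2,2,2,0,5](1)
Move 3: P2 pit3 -> P1=[2,4,0,4,3,5](1) P2=[5,2,2,0,1,6](1)
Move 4: P2 pit4 -> P1=[2,4,0,4,3,5](1) P2=[5,2,2,0,0,7](1)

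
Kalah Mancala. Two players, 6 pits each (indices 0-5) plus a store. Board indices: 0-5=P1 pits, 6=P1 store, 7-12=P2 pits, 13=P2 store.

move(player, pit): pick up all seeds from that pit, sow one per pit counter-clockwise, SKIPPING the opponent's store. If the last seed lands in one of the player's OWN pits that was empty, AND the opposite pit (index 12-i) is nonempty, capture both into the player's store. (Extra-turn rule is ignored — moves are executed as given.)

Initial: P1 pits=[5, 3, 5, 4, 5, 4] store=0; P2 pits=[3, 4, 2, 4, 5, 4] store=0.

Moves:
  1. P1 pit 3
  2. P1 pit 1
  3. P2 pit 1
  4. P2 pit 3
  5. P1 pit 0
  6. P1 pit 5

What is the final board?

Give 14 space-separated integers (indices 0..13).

Move 1: P1 pit3 -> P1=[5,3,5,0,6,5](1) P2=[4,4,2,4,5,4](0)
Move 2: P1 pit1 -> P1=[5,0,6,1,7,5](1) P2=[4,4,2,4,5,4](0)
Move 3: P2 pit1 -> P1=[5,0,6,1,7,5](1) P2=[4,0,3,5,6,5](0)
Move 4: P2 pit3 -> P1=[6,1,6,1,7,5](1) P2=[4,0,3,0,7,6](1)
Move 5: P1 pit0 -> P1=[0,2,7,2,8,6](2) P2=[4,0,3,0,7,6](1)
Move 6: P1 pit5 -> P1=[0,2,7,2,8,0](3) P2=[5,1,4,1,8,6](1)

Answer: 0 2 7 2 8 0 3 5 1 4 1 8 6 1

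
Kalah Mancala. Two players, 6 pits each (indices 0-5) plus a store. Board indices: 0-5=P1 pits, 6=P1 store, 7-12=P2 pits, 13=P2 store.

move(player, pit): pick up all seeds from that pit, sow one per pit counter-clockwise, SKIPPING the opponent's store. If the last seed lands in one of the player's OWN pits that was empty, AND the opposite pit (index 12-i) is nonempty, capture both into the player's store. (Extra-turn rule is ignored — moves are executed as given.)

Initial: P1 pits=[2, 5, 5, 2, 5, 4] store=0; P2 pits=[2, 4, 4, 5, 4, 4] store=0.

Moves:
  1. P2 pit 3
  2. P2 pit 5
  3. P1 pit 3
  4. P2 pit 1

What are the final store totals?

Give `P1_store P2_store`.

Move 1: P2 pit3 -> P1=[3,6,5,2,5,4](0) P2=[2,4,4,0,5,5](1)
Move 2: P2 pit5 -> P1=[4,7,6,3,5,4](0) P2=[2,4,4,0,5,0](2)
Move 3: P1 pit3 -> P1=[4,7,6,0,6,5](1) P2=[2,4,4,0,5,0](2)
Move 4: P2 pit1 -> P1=[0,7,6,0,6,5](1) P2=[2,0,5,1,6,0](7)

Answer: 1 7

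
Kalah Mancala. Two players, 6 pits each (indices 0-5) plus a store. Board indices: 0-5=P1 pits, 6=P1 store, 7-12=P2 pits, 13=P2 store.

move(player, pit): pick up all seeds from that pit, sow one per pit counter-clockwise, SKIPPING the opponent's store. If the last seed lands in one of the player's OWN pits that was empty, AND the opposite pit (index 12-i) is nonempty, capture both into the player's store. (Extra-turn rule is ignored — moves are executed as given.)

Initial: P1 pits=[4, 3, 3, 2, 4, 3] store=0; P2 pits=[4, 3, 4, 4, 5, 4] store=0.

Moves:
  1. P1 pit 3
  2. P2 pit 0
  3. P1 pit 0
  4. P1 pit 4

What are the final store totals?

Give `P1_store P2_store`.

Move 1: P1 pit3 -> P1=[4,3,3,0,5,4](0) P2=[4,3,4,4,5,4](0)
Move 2: P2 pit0 -> P1=[4,3,3,0,5,4](0) P2=[0,4,5,5,6,4](0)
Move 3: P1 pit0 -> P1=[0,4,4,1,6,4](0) P2=[0,4,5,5,6,4](0)
Move 4: P1 pit4 -> P1=[0,4,4,1,0,5](1) P2=[1,5,6,6,6,4](0)

Answer: 1 0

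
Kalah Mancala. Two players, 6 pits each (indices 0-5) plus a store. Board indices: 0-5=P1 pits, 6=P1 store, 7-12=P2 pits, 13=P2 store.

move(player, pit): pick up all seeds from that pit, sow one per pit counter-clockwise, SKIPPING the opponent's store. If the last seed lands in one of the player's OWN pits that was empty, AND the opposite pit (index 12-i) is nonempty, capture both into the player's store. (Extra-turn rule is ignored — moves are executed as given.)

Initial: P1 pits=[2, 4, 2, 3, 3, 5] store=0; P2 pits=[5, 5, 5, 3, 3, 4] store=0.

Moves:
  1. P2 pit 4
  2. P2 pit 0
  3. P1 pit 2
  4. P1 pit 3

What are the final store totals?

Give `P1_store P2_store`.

Move 1: P2 pit4 -> P1=[3,4,2,3,3,5](0) P2=[5,5,5,3,0,5](1)
Move 2: P2 pit0 -> P1=[3,4,2,3,3,5](0) P2=[0,6,6,4,1,6](1)
Move 3: P1 pit2 -> P1=[3,4,0,4,4,5](0) P2=[0,6,6,4,1,6](1)
Move 4: P1 pit3 -> P1=[3,4,0,0,5,6](1) P2=[1,6,6,4,1,6](1)

Answer: 1 1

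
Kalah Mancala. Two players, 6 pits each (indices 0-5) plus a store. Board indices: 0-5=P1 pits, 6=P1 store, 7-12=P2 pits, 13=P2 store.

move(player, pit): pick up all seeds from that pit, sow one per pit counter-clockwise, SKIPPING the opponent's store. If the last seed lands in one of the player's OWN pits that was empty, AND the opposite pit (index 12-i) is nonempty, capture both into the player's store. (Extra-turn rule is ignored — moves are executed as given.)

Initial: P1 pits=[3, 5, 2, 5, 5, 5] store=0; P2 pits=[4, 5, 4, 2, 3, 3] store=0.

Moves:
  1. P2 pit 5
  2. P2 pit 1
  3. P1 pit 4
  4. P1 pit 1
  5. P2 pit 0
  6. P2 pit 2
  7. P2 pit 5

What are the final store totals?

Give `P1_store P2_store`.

Answer: 2 5

Derivation:
Move 1: P2 pit5 -> P1=[4,6,2,5,5,5](0) P2=[4,5,4,2,3,0](1)
Move 2: P2 pit1 -> P1=[4,6,2,5,5,5](0) P2=[4,0,5,3,4,1](2)
Move 3: P1 pit4 -> P1=[4,6,2,5,0,6](1) P2=[5,1,6,3,4,1](2)
Move 4: P1 pit1 -> P1=[4,0,3,6,1,7](2) P2=[6,1,6,3,4,1](2)
Move 5: P2 pit0 -> P1=[4,0,3,6,1,7](2) P2=[0,2,7,4,5,2](3)
Move 6: P2 pit2 -> P1=[5,1,4,6,1,7](2) P2=[0,2,0,5,6,3](4)
Move 7: P2 pit5 -> P1=[6,2,4,6,1,7](2) P2=[0,2,0,5,6,0](5)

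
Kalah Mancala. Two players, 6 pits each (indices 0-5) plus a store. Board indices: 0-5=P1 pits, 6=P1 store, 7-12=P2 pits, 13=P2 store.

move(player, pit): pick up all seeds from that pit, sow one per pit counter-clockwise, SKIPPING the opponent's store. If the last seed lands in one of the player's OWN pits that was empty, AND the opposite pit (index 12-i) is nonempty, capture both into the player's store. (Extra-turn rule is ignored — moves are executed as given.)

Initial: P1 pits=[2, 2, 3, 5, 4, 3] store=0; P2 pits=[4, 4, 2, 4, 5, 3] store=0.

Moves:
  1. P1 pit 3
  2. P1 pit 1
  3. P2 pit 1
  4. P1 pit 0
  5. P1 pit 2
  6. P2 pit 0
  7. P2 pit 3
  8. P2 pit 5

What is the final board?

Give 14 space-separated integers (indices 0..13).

Answer: 2 3 2 2 7 5 5 0 1 2 0 8 0 4

Derivation:
Move 1: P1 pit3 -> P1=[2,2,3,0,5,4](1) P2=[5,5,2,4,5,3](0)
Move 2: P1 pit1 -> P1=[2,0,4,0,5,4](4) P2=[5,5,0,4,5,3](0)
Move 3: P2 pit1 -> P1=[2,0,4,0,5,4](4) P2=[5,0,1,5,6,4](1)
Move 4: P1 pit0 -> P1=[0,1,5,0,5,4](4) P2=[5,0,1,5,6,4](1)
Move 5: P1 pit2 -> P1=[0,1,0,1,6,5](5) P2=[6,0,1,5,6,4](1)
Move 6: P2 pit0 -> P1=[0,1,0,1,6,5](5) P2=[0,1,2,6,7,5](2)
Move 7: P2 pit3 -> P1=[1,2,1,1,6,5](5) P2=[0,1,2,0,8,6](3)
Move 8: P2 pit5 -> P1=[2,3,2,2,7,5](5) P2=[0,1,2,0,8,0](4)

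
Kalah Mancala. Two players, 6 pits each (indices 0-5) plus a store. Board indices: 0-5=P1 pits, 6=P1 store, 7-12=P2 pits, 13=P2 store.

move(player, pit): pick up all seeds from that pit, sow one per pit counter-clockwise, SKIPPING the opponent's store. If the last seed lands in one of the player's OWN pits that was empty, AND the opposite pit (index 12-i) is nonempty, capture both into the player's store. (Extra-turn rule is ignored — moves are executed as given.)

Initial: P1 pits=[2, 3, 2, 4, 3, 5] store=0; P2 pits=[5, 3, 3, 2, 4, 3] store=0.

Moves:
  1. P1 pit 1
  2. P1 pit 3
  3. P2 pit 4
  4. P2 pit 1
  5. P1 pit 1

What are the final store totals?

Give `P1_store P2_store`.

Move 1: P1 pit1 -> P1=[2,0,3,5,4,5](0) P2=[5,3,3,2,4,3](0)
Move 2: P1 pit3 -> P1=[2,0,3,0,5,6](1) P2=[6,4,3,2,4,3](0)
Move 3: P2 pit4 -> P1=[3,1,3,0,5,6](1) P2=[6,4,3,2,0,4](1)
Move 4: P2 pit1 -> P1=[3,1,3,0,5,6](1) P2=[6,0,4,3,1,5](1)
Move 5: P1 pit1 -> P1=[3,0,4,0,5,6](1) P2=[6,0,4,3,1,5](1)

Answer: 1 1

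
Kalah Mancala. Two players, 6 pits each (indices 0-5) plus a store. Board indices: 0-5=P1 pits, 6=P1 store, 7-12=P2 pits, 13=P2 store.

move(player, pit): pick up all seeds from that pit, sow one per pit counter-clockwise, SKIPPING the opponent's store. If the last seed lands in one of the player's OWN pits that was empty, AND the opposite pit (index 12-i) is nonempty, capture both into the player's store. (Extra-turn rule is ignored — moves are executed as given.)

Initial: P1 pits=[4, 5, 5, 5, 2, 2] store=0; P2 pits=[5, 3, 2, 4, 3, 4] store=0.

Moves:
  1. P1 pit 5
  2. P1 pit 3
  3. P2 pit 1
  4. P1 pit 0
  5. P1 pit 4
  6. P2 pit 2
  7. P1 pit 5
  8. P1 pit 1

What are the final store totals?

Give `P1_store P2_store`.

Move 1: P1 pit5 -> P1=[4,5,5,5,2,0](1) P2=[6,3,2,4,3,4](0)
Move 2: P1 pit3 -> P1=[4,5,5,0,3,1](2) P2=[7,4,2,4,3,4](0)
Move 3: P2 pit1 -> P1=[4,5,5,0,3,1](2) P2=[7,0,3,5,4,5](0)
Move 4: P1 pit0 -> P1=[0,6,6,1,4,1](2) P2=[7,0,3,5,4,5](0)
Move 5: P1 pit4 -> P1=[0,6,6,1,0,2](3) P2=[8,1,3,5,4,5](0)
Move 6: P2 pit2 -> P1=[0,6,6,1,0,2](3) P2=[8,1,0,6,5,6](0)
Move 7: P1 pit5 -> P1=[0,6,6,1,0,0](4) P2=[9,1,0,6,5,6](0)
Move 8: P1 pit1 -> P1=[0,0,7,2,1,1](5) P2=[10,1,0,6,5,6](0)

Answer: 5 0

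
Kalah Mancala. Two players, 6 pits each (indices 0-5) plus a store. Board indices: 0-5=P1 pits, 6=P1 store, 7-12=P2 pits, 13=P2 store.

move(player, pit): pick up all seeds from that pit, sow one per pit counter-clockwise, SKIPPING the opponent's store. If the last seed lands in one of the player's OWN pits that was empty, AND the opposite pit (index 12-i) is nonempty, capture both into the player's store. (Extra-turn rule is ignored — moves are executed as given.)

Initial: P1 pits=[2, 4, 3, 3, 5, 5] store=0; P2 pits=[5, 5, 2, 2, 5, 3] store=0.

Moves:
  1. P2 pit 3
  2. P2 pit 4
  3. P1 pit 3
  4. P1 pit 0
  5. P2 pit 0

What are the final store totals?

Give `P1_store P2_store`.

Answer: 4 2

Derivation:
Move 1: P2 pit3 -> P1=[2,4,3,3,5,5](0) P2=[5,5,2,0,6,4](0)
Move 2: P2 pit4 -> P1=[3,5,4,4,5,5](0) P2=[5,5,2,0,0,5](1)
Move 3: P1 pit3 -> P1=[3,5,4,0,6,6](1) P2=[6,5,2,0,0,5](1)
Move 4: P1 pit0 -> P1=[0,6,5,0,6,6](4) P2=[6,5,0,0,0,5](1)
Move 5: P2 pit0 -> P1=[0,6,5,0,6,6](4) P2=[0,6,1,1,1,6](2)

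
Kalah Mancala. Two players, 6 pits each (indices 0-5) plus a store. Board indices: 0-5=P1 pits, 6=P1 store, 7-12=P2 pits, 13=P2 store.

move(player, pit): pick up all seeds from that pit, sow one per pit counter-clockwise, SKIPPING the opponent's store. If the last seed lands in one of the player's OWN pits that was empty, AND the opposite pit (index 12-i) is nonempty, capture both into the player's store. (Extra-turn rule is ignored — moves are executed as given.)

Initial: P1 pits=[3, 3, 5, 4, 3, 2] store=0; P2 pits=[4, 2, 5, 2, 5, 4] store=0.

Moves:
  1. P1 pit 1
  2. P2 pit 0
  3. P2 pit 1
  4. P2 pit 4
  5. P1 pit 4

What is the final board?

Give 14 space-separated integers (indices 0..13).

Answer: 4 1 7 6 0 3 1 1 1 8 4 0 5 1

Derivation:
Move 1: P1 pit1 -> P1=[3,0,6,5,4,2](0) P2=[4,2,5,2,5,4](0)
Move 2: P2 pit0 -> P1=[3,0,6,5,4,2](0) P2=[0,3,6,3,6,4](0)
Move 3: P2 pit1 -> P1=[3,0,6,5,4,2](0) P2=[0,0,7,4,7,4](0)
Move 4: P2 pit4 -> P1=[4,1,7,6,5,2](0) P2=[0,0,7,4,0,5](1)
Move 5: P1 pit4 -> P1=[4,1,7,6,0,3](1) P2=[1,1,8,4,0,5](1)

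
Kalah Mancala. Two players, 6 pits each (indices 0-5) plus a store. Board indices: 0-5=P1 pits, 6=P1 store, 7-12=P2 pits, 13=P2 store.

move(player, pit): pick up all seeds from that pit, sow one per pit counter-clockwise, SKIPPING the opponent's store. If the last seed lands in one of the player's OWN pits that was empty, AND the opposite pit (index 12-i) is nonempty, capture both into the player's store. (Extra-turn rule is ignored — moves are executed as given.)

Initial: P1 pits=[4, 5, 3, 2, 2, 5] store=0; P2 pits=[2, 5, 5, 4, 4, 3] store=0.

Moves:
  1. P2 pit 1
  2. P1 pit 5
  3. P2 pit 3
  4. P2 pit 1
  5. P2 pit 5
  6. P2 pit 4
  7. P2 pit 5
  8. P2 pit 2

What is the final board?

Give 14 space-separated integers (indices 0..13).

Answer: 8 9 7 5 2 0 1 3 0 0 1 1 1 6

Derivation:
Move 1: P2 pit1 -> P1=[4,5,3,2,2,5](0) P2=[2,0,6,5,5,4](1)
Move 2: P1 pit5 -> P1=[4,5,3,2,2,0](1) P2=[3,1,7,6,5,4](1)
Move 3: P2 pit3 -> P1=[5,6,4,2,2,0](1) P2=[3,1,7,0,6,5](2)
Move 4: P2 pit1 -> P1=[5,6,4,2,2,0](1) P2=[3,0,8,0,6,5](2)
Move 5: P2 pit5 -> P1=[6,7,5,3,2,0](1) P2=[3,0,8,0,6,0](3)
Move 6: P2 pit4 -> P1=[7,8,6,4,2,0](1) P2=[3,0,8,0,0,1](4)
Move 7: P2 pit5 -> P1=[7,8,6,4,2,0](1) P2=[3,0,8,0,0,0](5)
Move 8: P2 pit2 -> P1=[8,9,7,5,2,0](1) P2=[3,0,0,1,1,1](6)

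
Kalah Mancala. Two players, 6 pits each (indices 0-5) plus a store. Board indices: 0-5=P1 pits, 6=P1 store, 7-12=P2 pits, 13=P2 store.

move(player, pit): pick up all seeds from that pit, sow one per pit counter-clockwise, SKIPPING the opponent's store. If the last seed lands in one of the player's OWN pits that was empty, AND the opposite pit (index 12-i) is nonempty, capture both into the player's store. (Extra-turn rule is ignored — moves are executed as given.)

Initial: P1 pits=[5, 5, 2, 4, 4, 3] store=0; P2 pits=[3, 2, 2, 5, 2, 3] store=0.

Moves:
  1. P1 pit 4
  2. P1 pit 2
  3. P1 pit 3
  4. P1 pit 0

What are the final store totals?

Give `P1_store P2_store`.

Answer: 6 0

Derivation:
Move 1: P1 pit4 -> P1=[5,5,2,4,0,4](1) P2=[4,3,2,5,2,3](0)
Move 2: P1 pit2 -> P1=[5,5,0,5,0,4](5) P2=[4,0,2,5,2,3](0)
Move 3: P1 pit3 -> P1=[5,5,0,0,1,5](6) P2=[5,1,2,5,2,3](0)
Move 4: P1 pit0 -> P1=[0,6,1,1,2,6](6) P2=[5,1,2,5,2,3](0)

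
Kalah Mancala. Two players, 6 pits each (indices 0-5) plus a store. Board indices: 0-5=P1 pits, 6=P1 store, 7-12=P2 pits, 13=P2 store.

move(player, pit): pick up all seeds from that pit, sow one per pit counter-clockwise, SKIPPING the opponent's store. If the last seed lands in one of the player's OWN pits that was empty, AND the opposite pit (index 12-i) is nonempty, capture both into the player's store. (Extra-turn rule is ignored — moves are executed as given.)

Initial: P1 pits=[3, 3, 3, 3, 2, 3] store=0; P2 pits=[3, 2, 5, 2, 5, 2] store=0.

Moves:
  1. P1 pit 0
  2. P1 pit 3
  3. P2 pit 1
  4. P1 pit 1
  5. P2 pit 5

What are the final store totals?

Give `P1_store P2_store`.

Move 1: P1 pit0 -> P1=[0,4,4,4,2,3](0) P2=[3,2,5,2,5,2](0)
Move 2: P1 pit3 -> P1=[0,4,4,0,3,4](1) P2=[4,2,5,2,5,2](0)
Move 3: P2 pit1 -> P1=[0,4,4,0,3,4](1) P2=[4,0,6,3,5,2](0)
Move 4: P1 pit1 -> P1=[0,0,5,1,4,5](1) P2=[4,0,6,3,5,2](0)
Move 5: P2 pit5 -> P1=[1,0,5,1,4,5](1) P2=[4,0,6,3,5,0](1)

Answer: 1 1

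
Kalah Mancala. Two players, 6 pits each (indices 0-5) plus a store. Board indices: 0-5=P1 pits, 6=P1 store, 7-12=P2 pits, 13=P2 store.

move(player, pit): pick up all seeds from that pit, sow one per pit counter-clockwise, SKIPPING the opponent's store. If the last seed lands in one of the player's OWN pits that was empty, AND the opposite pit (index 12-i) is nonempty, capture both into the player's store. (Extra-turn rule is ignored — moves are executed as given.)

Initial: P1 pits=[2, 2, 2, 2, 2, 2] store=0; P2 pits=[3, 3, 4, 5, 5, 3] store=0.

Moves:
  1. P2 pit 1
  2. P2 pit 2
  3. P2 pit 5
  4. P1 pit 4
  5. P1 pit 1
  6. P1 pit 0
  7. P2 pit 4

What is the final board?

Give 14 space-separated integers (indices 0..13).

Answer: 1 2 6 5 3 3 1 3 0 0 7 0 1 3

Derivation:
Move 1: P2 pit1 -> P1=[2,2,2,2,2,2](0) P2=[3,0,5,6,6,3](0)
Move 2: P2 pit2 -> P1=[3,2,2,2,2,2](0) P2=[3,0,0,7,7,4](1)
Move 3: P2 pit5 -> P1=[4,3,3,2,2,2](0) P2=[3,0,0,7,7,0](2)
Move 4: P1 pit4 -> P1=[4,3,3,2,0,3](1) P2=[3,0,0,7,7,0](2)
Move 5: P1 pit1 -> P1=[4,0,4,3,1,3](1) P2=[3,0,0,7,7,0](2)
Move 6: P1 pit0 -> P1=[0,1,5,4,2,3](1) P2=[3,0,0,7,7,0](2)
Move 7: P2 pit4 -> P1=[1,2,6,5,3,3](1) P2=[3,0,0,7,0,1](3)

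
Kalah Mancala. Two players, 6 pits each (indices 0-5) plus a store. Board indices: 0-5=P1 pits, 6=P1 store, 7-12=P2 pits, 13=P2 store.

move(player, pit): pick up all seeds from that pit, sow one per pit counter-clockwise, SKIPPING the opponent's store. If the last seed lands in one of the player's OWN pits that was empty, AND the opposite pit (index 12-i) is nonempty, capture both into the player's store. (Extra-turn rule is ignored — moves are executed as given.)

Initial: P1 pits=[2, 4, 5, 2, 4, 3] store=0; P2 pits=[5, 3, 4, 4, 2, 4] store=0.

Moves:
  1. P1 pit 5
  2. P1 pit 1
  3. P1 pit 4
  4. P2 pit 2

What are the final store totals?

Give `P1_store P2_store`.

Answer: 9 1

Derivation:
Move 1: P1 pit5 -> P1=[2,4,5,2,4,0](1) P2=[6,4,4,4,2,4](0)
Move 2: P1 pit1 -> P1=[2,0,6,3,5,0](8) P2=[0,4,4,4,2,4](0)
Move 3: P1 pit4 -> P1=[2,0,6,3,0,1](9) P2=[1,5,5,4,2,4](0)
Move 4: P2 pit2 -> P1=[3,0,6,3,0,1](9) P2=[1,5,0,5,3,5](1)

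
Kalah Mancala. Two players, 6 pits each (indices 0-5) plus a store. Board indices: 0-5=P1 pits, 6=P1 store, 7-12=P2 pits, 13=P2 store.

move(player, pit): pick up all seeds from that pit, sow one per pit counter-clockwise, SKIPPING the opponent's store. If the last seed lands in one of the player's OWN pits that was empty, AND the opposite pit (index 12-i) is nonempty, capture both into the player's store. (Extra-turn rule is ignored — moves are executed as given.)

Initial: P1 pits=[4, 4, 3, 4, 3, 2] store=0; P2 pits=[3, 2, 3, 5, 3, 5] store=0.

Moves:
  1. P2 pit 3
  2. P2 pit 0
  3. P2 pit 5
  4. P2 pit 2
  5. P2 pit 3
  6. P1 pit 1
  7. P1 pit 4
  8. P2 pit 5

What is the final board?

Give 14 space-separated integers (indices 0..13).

Move 1: P2 pit3 -> P1=[5,5,3,4,3,2](0) P2=[3,2,3,0,4,6](1)
Move 2: P2 pit0 -> P1=[5,5,0,4,3,2](0) P2=[0,3,4,0,4,6](5)
Move 3: P2 pit5 -> P1=[6,6,1,5,4,2](0) P2=[0,3,4,0,4,0](6)
Move 4: P2 pit2 -> P1=[6,6,1,5,4,2](0) P2=[0,3,0,1,5,1](7)
Move 5: P2 pit3 -> P1=[6,6,1,5,4,2](0) P2=[0,3,0,0,6,1](7)
Move 6: P1 pit1 -> P1=[6,0,2,6,5,3](1) P2=[1,3,0,0,6,1](7)
Move 7: P1 pit4 -> P1=[6,0,2,6,0,4](2) P2=[2,4,1,0,6,1](7)
Move 8: P2 pit5 -> P1=[6,0,2,6,0,4](2) P2=[2,4,1,0,6,0](8)

Answer: 6 0 2 6 0 4 2 2 4 1 0 6 0 8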